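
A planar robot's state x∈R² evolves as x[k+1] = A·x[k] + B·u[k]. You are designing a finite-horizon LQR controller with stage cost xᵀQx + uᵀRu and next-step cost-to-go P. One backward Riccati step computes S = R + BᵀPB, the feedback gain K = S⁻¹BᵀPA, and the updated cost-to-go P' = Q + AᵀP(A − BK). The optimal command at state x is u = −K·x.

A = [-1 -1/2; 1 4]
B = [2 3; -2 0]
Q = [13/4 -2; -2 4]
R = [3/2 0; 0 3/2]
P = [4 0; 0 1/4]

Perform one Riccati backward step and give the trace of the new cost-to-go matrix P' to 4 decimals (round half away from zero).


BᵀP = [8.0000 -0.5000; 12.0000 0.0000]
S = R + BᵀPB = [3/2 0; 0 3/2] + [17.0000 24.0000; 24.0000 36.0000] = [18.5000 24.0000; 24.0000 37.5000]
BᵀPA = [-8.5000 -6.0000; -12.0000 -6.0000]
K = S⁻¹·BᵀPA = [-0.2611 -0.6879; -0.1529 0.2803]
A−BK = [-0.0191 0.0350; 0.4777 2.6242]
AᵀP(A−BK) = [0.1959 0.5159; 0.5159 2.5541]
P' = Q + AᵀP(A−BK) = [3.4459 -1.4841; -1.4841 6.5541]
tr(P') = 10.0000

10.0000


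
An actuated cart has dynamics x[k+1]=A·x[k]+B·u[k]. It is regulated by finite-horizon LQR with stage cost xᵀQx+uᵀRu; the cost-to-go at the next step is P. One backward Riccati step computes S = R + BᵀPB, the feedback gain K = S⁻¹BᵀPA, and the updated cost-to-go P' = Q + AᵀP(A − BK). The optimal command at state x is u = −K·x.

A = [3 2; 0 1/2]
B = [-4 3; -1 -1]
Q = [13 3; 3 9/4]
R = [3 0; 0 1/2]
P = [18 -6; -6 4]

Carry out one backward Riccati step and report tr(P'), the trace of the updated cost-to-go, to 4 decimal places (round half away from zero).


BᵀP = [-66.0000 20.0000; 60.0000 -22.0000]
S = R + BᵀPB = [3 0; 0 1/2] + [244.0000 -218.0000; -218.0000 202.0000] = [247.0000 -218.0000; -218.0000 202.5000]
BᵀPA = [-198.0000 -122.0000; 180.0000 109.0000]
K = S⁻¹·BᵀPA = [-0.3429 -0.3782; 0.5198 0.1311]
A−BK = [0.0692 0.0938; 0.1769 0.2530]
AᵀP(A−BK) = [0.5522 0.5143; 0.5143 0.5673]
P' = Q + AᵀP(A−BK) = [13.5522 3.5143; 3.5143 2.8173]
tr(P') = 16.3695

16.3695


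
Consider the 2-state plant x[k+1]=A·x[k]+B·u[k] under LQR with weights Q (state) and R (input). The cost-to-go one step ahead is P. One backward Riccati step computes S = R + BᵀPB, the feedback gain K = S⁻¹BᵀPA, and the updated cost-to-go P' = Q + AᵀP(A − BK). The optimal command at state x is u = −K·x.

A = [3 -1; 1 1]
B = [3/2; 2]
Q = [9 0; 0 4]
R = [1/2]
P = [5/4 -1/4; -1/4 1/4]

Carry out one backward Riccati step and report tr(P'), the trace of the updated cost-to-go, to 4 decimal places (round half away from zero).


BᵀP = [1.3750 0.1250]
S = R + BᵀPB = [1/2] + [2.3125] = [2.8125]
BᵀPA = [4.2500 -1.2500]
K = S⁻¹·BᵀPA = [1.5111 -0.4444]
A−BK = [0.7333 -0.3333; -2.0222 1.8889]
AᵀP(A−BK) = [3.5778 -2.1111; -2.1111 1.4444]
P' = Q + AᵀP(A−BK) = [12.5778 -2.1111; -2.1111 5.4444]
tr(P') = 18.0222

18.0222


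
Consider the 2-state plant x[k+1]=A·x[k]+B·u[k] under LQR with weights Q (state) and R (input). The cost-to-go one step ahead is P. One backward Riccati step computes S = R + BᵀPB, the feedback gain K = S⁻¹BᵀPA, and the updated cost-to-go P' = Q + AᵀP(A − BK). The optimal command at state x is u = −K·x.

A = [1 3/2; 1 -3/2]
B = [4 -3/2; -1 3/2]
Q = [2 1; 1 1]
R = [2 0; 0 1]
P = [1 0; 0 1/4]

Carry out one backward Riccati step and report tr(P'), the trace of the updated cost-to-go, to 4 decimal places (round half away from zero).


3.8272

BᵀP = [4.0000 -0.2500; -1.5000 0.3750]
S = R + BᵀPB = [2 0; 0 1] + [16.2500 -6.3750; -6.3750 2.8125] = [18.2500 -6.3750; -6.3750 3.8125]
BᵀPA = [3.7500 6.3750; -1.1250 -2.8125]
K = S⁻¹·BᵀPA = [0.2462 0.2203; 0.1166 -0.3693]
A−BK = [0.1901 0.0648; 1.0713 -0.7257]
AᵀP(A−BK) = [0.4579 -0.1166; -0.1166 0.3693]
P' = Q + AᵀP(A−BK) = [2.4579 0.8834; 0.8834 1.3693]
tr(P') = 3.8272


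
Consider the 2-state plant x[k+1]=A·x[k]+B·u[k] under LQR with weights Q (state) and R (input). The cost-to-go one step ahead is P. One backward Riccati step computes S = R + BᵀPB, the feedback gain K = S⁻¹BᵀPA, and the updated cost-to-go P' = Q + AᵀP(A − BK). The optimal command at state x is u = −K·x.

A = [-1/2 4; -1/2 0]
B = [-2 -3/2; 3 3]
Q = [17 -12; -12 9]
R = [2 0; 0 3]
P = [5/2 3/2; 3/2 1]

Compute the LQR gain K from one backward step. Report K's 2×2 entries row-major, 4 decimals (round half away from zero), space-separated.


BᵀP = [-0.5000 0.0000; 0.7500 0.7500]
S = R + BᵀPB = [2 0; 0 3] + [1.0000 0.7500; 0.7500 1.1250] = [3.0000 0.7500; 0.7500 4.1250]
BᵀPA = [0.2500 -2.0000; -0.7500 3.0000]
K = S⁻¹·BᵀPA = [0.1349 -0.8889; -0.2063 0.8889]
A−BK = [-0.5397 3.5556; -0.2857 0.0000]
AᵀP(A−BK) = [1.4365 -7.1111; -7.1111 35.5556]
P' = Q + AᵀP(A−BK) = [18.4365 -19.1111; -19.1111 44.5556]
tr(P') = 62.9921

0.1349 -0.8889 -0.2063 0.8889


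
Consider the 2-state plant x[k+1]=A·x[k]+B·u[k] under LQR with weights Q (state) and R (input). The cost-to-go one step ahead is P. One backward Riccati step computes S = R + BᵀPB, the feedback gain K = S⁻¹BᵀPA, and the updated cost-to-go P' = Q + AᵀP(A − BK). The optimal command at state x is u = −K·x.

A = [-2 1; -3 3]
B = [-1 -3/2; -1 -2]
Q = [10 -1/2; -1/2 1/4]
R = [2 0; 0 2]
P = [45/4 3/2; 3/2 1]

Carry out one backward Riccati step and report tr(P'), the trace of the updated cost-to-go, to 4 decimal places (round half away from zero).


15.6480

BᵀP = [-12.7500 -2.5000; -19.8750 -4.2500]
S = R + BᵀPB = [2 0; 0 2] + [15.2500 24.1250; 24.1250 38.3125] = [17.2500 24.1250; 24.1250 40.3125]
BᵀPA = [33.0000 -20.2500; 52.5000 -32.6250]
K = S⁻¹·BᵀPA = [0.5623 -0.2580; 0.9658 -0.6549]
A−BK = [0.0110 -0.2404; -0.5061 1.4322]
AᵀP(A−BK) = [2.7387 -2.1036; -2.1036 2.6593]
P' = Q + AᵀP(A−BK) = [12.7387 -2.6036; -2.6036 2.9093]
tr(P') = 15.6480


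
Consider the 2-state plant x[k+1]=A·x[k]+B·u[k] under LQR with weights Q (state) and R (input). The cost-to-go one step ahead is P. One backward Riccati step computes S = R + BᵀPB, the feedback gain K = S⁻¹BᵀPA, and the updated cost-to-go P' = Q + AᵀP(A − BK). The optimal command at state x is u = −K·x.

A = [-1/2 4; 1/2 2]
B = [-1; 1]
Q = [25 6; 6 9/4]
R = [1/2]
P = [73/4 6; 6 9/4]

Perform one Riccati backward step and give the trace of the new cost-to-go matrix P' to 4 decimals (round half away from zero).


69.6736

BᵀP = [-12.2500 -3.7500]
S = R + BᵀPB = [1/2] + [8.5000] = [9.0000]
BᵀPA = [4.2500 -56.5000]
K = S⁻¹·BᵀPA = [0.4722 -6.2778]
A−BK = [-0.0278 -2.2778; 0.0278 8.2778]
AᵀP(A−BK) = [0.1181 -1.5694; -1.5694 42.3056]
P' = Q + AᵀP(A−BK) = [25.1181 4.4306; 4.4306 44.5556]
tr(P') = 69.6736


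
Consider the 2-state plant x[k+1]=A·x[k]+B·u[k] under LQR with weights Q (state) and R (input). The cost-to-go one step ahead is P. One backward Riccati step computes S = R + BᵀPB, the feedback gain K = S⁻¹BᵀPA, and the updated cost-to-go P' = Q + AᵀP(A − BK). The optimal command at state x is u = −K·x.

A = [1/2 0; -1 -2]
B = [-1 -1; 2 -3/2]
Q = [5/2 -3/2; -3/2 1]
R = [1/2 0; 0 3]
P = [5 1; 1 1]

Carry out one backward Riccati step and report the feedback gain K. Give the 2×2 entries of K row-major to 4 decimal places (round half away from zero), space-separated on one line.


-0.4531 -0.4814 -0.0053 0.4319

BᵀP = [-3.0000 1.0000; -6.5000 -2.5000]
S = R + BᵀPB = [1/2 0; 0 3] + [5.0000 1.5000; 1.5000 10.2500] = [5.5000 1.5000; 1.5000 13.2500]
BᵀPA = [-2.5000 -2.0000; -0.7500 5.0000]
K = S⁻¹·BᵀPA = [-0.4531 -0.4814; -0.0053 0.4319]
A−BK = [0.0416 -0.0496; -0.1018 -0.3894]
AᵀP(A−BK) = [0.1133 0.1204; 0.1204 0.8779]
P' = Q + AᵀP(A−BK) = [2.6133 -1.3796; -1.3796 1.8779]
tr(P') = 4.4912


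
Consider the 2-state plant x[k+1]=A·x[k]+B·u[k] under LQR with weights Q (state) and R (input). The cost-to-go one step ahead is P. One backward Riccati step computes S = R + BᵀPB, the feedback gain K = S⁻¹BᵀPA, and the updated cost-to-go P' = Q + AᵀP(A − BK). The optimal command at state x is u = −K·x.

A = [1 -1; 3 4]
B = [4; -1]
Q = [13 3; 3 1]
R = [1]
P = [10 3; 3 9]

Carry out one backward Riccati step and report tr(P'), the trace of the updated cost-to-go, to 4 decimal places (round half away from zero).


BᵀP = [37.0000 3.0000]
S = R + BᵀPB = [1] + [145.0000] = [146.0000]
BᵀPA = [46.0000 -25.0000]
K = S⁻¹·BᵀPA = [0.3151 -0.1712]
A−BK = [-0.2603 -0.3151; 3.3151 3.8288]
AᵀP(A−BK) = [94.5068 108.8767; 108.8767 125.7192]
P' = Q + AᵀP(A−BK) = [107.5068 111.8767; 111.8767 126.7192]
tr(P') = 234.2260

234.2260


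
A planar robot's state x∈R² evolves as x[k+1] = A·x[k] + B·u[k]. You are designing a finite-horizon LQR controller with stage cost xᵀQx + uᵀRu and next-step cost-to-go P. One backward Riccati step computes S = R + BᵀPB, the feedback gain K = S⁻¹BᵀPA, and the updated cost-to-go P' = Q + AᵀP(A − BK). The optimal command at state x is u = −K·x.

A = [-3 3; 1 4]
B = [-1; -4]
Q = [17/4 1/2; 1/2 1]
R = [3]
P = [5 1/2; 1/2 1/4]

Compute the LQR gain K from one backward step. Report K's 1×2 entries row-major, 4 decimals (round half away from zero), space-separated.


BᵀP = [-7.0000 -1.5000]
S = R + BᵀPB = [3] + [13.0000] = [16.0000]
BᵀPA = [19.5000 -27.0000]
K = S⁻¹·BᵀPA = [1.2188 -1.6875]
A−BK = [-1.7813 1.3125; 5.8750 -2.7500]
AᵀP(A−BK) = [18.4844 -15.5938; -15.5938 15.4375]
P' = Q + AᵀP(A−BK) = [22.7344 -15.0938; -15.0938 16.4375]
tr(P') = 39.1719

1.2188 -1.6875


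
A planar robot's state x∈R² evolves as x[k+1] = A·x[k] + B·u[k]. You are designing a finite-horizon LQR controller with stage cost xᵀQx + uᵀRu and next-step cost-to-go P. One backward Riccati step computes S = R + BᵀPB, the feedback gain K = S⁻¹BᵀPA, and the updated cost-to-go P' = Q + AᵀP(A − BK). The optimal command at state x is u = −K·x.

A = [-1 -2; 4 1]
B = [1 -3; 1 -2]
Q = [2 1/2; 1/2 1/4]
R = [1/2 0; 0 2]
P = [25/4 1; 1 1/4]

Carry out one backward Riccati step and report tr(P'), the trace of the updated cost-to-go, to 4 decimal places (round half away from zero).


BᵀP = [7.2500 1.2500; -20.7500 -3.5000]
S = R + BᵀPB = [1/2 0; 0 2] + [8.5000 -24.2500; -24.2500 69.2500] = [9.0000 -24.2500; -24.2500 71.2500]
BᵀPA = [-2.2500 -13.2500; 6.7500 38.0000]
K = S⁻¹·BᵀPA = [0.0635 -0.4242; 0.1163 0.3890]
A−BK = [-0.7145 -0.4089; 4.1692 2.2021]
AᵀP(A−BK) = [1.6075 0.9201; 0.9201 0.8490]
P' = Q + AᵀP(A−BK) = [3.6075 1.4201; 1.4201 1.0990]
tr(P') = 4.7065

4.7065


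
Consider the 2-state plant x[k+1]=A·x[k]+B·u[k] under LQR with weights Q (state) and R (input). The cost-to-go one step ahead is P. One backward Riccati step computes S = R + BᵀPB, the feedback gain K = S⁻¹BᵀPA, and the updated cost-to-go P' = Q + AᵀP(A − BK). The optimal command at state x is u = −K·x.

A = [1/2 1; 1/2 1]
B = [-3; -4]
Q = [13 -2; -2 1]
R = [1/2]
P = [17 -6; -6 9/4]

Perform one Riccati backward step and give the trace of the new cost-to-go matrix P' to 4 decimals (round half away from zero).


BᵀP = [-27.0000 9.0000]
S = R + BᵀPB = [1/2] + [45.0000] = [45.5000]
BᵀPA = [-9.0000 -18.0000]
K = S⁻¹·BᵀPA = [-0.1978 -0.3956]
A−BK = [-0.0934 -0.1868; -0.2912 -0.5824]
AᵀP(A−BK) = [0.0323 0.0646; 0.0646 0.1291]
P' = Q + AᵀP(A−BK) = [13.0323 -1.9354; -1.9354 1.1291]
tr(P') = 14.1614

14.1614


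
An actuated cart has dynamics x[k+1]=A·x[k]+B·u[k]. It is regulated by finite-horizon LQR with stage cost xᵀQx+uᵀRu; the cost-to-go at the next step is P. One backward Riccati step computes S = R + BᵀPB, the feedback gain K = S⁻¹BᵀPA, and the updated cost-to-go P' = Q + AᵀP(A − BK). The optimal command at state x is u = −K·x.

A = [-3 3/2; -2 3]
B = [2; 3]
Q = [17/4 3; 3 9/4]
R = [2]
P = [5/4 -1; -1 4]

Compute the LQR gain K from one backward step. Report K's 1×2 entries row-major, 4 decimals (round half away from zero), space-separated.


-0.5968 0.9435

BᵀP = [-0.5000 10.0000]
S = R + BᵀPB = [2] + [29.0000] = [31.0000]
BᵀPA = [-18.5000 29.2500]
K = S⁻¹·BᵀPA = [-0.5968 0.9435]
A−BK = [-1.8065 -0.3871; -0.2097 0.1694]
AᵀP(A−BK) = [4.2097 -0.1694; -0.1694 2.2137]
P' = Q + AᵀP(A−BK) = [8.4597 2.8306; 2.8306 4.4637]
tr(P') = 12.9234


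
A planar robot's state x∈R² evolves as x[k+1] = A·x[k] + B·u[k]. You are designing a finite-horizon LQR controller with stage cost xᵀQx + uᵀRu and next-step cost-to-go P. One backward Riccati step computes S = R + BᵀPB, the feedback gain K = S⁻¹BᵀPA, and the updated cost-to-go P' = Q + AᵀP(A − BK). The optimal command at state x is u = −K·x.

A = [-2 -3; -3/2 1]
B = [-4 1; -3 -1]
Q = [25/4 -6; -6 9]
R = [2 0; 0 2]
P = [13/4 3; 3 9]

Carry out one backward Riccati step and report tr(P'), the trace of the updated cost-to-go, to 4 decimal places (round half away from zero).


BᵀP = [-22.0000 -39.0000; 0.2500 -6.0000]
S = R + BᵀPB = [2 0; 0 2] + [205.0000 17.0000; 17.0000 6.2500] = [207.0000 17.0000; 17.0000 8.2500]
BᵀPA = [102.5000 27.0000; 8.5000 -6.7500]
K = S⁻¹·BᵀPA = [0.4942 0.2379; 0.0120 -1.3084]
A−BK = [-0.0352 -0.7401; -0.0055 0.4053]
AᵀP(A−BK) = [0.4942 0.2379; 0.2379 4.9956]
P' = Q + AᵀP(A−BK) = [6.7442 -5.7621; -5.7621 13.9956]
tr(P') = 20.7398

20.7398


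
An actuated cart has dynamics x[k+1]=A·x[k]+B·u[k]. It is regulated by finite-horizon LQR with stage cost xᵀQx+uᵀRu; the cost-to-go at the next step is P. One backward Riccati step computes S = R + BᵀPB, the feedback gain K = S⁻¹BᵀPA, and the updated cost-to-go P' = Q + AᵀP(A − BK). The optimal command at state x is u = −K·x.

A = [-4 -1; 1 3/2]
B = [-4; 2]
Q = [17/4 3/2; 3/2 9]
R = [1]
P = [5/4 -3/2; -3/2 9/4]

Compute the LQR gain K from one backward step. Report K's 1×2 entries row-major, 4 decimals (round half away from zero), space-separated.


BᵀP = [-8.0000 10.5000]
S = R + BᵀPB = [1] + [53.0000] = [54.0000]
BᵀPA = [42.5000 23.7500]
K = S⁻¹·BᵀPA = [0.7870 0.4398]
A−BK = [-0.8519 0.7593; -0.5741 0.6204]
AᵀP(A−BK) = [0.8009 0.1829; 0.1829 0.3669]
P' = Q + AᵀP(A−BK) = [5.0509 1.6829; 1.6829 9.3669]
tr(P') = 14.4178

0.7870 0.4398


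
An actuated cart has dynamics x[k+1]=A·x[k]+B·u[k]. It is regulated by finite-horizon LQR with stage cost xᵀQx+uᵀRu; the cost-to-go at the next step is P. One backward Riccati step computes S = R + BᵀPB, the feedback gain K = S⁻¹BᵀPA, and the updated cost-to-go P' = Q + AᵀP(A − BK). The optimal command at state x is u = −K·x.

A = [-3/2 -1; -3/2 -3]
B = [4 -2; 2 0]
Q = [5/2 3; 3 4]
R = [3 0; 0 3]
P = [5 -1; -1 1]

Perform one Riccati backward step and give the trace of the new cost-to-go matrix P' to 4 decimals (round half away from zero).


12.4377

BᵀP = [18.0000 -2.0000; -10.0000 2.0000]
S = R + BᵀPB = [3 0; 0 3] + [68.0000 -36.0000; -36.0000 20.0000] = [71.0000 -36.0000; -36.0000 23.0000]
BᵀPA = [-24.0000 -12.0000; 12.0000 4.0000]
K = S⁻¹·BᵀPA = [-0.3561 -0.3917; -0.0356 -0.4392]
A−BK = [-0.1469 -0.3116; -0.7878 -2.2166]
AᵀP(A−BK) = [0.8813 1.8694; 1.8694 5.0564]
P' = Q + AᵀP(A−BK) = [3.3813 4.8694; 4.8694 9.0564]
tr(P') = 12.4377


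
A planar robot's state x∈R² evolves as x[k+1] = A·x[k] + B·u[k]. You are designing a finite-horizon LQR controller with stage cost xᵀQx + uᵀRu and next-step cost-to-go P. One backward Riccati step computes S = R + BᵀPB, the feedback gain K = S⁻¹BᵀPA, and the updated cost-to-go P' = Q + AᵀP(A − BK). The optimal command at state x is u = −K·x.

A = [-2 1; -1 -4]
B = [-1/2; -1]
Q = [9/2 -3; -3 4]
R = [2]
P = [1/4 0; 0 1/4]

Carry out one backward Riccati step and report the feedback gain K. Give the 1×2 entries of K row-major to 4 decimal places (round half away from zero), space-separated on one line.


BᵀP = [-0.1250 -0.2500]
S = R + BᵀPB = [2] + [0.3125] = [2.3125]
BᵀPA = [0.5000 0.8750]
K = S⁻¹·BᵀPA = [0.2162 0.3784]
A−BK = [-1.8919 1.1892; -0.7838 -3.6216]
AᵀP(A−BK) = [1.1419 0.3108; 0.3108 3.9189]
P' = Q + AᵀP(A−BK) = [5.6419 -2.6892; -2.6892 7.9189]
tr(P') = 13.5608

0.2162 0.3784


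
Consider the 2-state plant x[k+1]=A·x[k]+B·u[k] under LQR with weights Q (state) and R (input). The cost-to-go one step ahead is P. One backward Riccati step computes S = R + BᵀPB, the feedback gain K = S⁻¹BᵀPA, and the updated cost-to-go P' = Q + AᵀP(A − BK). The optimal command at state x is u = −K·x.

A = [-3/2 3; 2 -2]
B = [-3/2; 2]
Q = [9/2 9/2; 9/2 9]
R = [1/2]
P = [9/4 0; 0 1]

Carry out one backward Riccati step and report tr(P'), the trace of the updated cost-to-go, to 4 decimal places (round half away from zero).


BᵀP = [-3.3750 2.0000]
S = R + BᵀPB = [1/2] + [9.0625] = [9.5625]
BᵀPA = [9.0625 -14.1250]
K = S⁻¹·BᵀPA = [0.9477 -1.4771]
A−BK = [-0.0784 0.7843; 0.1046 0.9542]
AᵀP(A−BK) = [0.4739 -0.7386; -0.7386 3.3856]
P' = Q + AᵀP(A−BK) = [4.9739 3.7614; 3.7614 12.3856]
tr(P') = 17.3595

17.3595


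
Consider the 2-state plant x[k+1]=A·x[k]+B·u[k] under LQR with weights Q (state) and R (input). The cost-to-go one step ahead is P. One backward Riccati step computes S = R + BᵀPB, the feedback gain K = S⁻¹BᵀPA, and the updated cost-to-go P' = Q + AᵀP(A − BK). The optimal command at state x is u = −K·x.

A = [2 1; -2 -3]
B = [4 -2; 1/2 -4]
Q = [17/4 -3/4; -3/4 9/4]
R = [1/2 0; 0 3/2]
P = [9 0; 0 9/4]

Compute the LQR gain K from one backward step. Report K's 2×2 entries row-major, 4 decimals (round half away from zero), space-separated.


BᵀP = [36.0000 1.1250; -18.0000 -9.0000]
S = R + BᵀPB = [1/2 0; 0 3/2] + [144.5625 -76.5000; -76.5000 72.0000] = [145.0625 -76.5000; -76.5000 73.5000]
BᵀPA = [69.7500 32.6250; -18.0000 9.0000]
K = S⁻¹·BᵀPA = [0.7796 0.6417; 0.5665 0.7903]
A−BK = [0.0147 0.0139; -0.1238 -0.1595]
AᵀP(A−BK) = [0.8217 0.9680; 0.9680 1.2018]
P' = Q + AᵀP(A−BK) = [5.0717 0.2180; 0.2180 3.4518]
tr(P') = 8.5235

0.7796 0.6417 0.5665 0.7903


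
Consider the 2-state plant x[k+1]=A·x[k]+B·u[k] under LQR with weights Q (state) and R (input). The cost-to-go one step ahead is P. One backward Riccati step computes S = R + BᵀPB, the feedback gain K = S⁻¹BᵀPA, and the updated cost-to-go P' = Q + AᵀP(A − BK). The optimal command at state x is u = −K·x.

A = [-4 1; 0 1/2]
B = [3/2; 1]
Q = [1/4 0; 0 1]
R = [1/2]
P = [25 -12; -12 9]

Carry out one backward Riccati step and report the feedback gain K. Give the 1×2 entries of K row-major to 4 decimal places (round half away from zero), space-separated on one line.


BᵀP = [25.5000 -9.0000]
S = R + BᵀPB = [1/2] + [29.2500] = [29.7500]
BᵀPA = [-102.0000 21.0000]
K = S⁻¹·BᵀPA = [-3.4286 0.7059]
A−BK = [1.1429 -0.0588; 3.4286 -0.2059]
AᵀP(A−BK) = [50.2857 -4.0000; -4.0000 0.4265]
P' = Q + AᵀP(A−BK) = [50.5357 -4.0000; -4.0000 1.4265]
tr(P') = 51.9622

-3.4286 0.7059


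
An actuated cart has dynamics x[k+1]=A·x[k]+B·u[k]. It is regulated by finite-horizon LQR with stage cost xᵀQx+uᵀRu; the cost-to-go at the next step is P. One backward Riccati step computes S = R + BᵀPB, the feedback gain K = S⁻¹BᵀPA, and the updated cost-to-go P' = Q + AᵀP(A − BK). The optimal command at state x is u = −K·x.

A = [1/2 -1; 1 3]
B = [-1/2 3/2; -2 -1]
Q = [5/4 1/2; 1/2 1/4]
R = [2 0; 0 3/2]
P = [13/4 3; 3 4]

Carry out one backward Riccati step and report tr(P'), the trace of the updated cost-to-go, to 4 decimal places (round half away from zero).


4.7164

BᵀP = [-7.6250 -9.5000; 1.8750 0.5000]
S = R + BᵀPB = [2 0; 0 3/2] + [22.8125 -1.9375; -1.9375 2.3125] = [24.8125 -1.9375; -1.9375 3.8125]
BᵀPA = [-13.3125 -20.8750; 1.4375 -0.3750]
K = S⁻¹·BᵀPA = [-0.5280 -0.8841; 0.1087 -0.5476]
A−BK = [0.0729 -0.6206; 0.0526 0.6842]
AᵀP(A−BK) = [0.6268 0.8930; 0.8930 2.5896]
P' = Q + AᵀP(A−BK) = [1.8768 1.3930; 1.3930 2.8396]
tr(P') = 4.7164


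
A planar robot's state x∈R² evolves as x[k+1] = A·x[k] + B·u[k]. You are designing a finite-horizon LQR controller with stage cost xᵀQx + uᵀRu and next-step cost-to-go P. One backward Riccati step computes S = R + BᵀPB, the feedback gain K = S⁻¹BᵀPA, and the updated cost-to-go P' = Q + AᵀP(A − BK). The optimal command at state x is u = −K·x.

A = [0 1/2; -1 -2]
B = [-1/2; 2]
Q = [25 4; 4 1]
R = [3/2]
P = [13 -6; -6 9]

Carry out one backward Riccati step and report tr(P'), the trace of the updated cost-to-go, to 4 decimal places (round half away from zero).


BᵀP = [-18.5000 21.0000]
S = R + BᵀPB = [3/2] + [51.2500] = [52.7500]
BᵀPA = [-21.0000 -51.2500]
K = S⁻¹·BᵀPA = [-0.3981 -0.9716]
A−BK = [-0.1991 0.0142; -0.2038 -0.0569]
AᵀP(A−BK) = [0.6398 0.5972; 0.5972 1.4573]
P' = Q + AᵀP(A−BK) = [25.6398 4.5972; 4.5972 2.4573]
tr(P') = 28.0972

28.0972


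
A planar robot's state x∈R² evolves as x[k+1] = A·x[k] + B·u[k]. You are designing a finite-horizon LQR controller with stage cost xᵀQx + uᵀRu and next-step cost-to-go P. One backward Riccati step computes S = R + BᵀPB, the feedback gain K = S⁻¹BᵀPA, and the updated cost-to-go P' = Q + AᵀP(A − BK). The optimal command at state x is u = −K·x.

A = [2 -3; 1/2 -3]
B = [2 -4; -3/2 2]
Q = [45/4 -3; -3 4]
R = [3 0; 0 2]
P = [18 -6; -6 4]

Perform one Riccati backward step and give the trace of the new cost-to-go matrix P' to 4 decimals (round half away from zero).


BᵀP = [45.0000 -18.0000; -84.0000 32.0000]
S = R + BᵀPB = [3 0; 0 2] + [117.0000 -216.0000; -216.0000 400.0000] = [120.0000 -216.0000; -216.0000 402.0000]
BᵀPA = [81.0000 -81.0000; -152.0000 156.0000]
K = S⁻¹·BᵀPA = [-0.1705 0.7159; -0.4697 0.7727]
A−BK = [0.4621 -1.3409; 1.1837 -3.4716]
AᵀP(A−BK) = [3.4129 -9.5341; -9.5341 27.4432]
P' = Q + AᵀP(A−BK) = [14.6629 -12.5341; -12.5341 31.4432]
tr(P') = 46.1061

46.1061


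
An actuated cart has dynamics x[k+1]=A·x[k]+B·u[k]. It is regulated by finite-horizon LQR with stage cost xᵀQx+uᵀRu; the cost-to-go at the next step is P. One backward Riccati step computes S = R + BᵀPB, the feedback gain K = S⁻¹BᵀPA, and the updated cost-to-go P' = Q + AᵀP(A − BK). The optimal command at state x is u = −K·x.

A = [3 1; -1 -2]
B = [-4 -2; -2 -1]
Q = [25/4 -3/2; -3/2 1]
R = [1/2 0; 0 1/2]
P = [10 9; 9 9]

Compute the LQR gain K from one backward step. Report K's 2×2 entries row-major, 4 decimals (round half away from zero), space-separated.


BᵀP = [-58.0000 -54.0000; -29.0000 -27.0000]
S = R + BᵀPB = [1/2 0; 0 1/2] + [340.0000 170.0000; 170.0000 85.0000] = [340.5000 170.0000; 170.0000 85.5000]
BᵀPA = [-120.0000 50.0000; -60.0000 25.0000]
K = S⁻¹·BᵀPA = [-0.2820 0.1175; -0.1410 0.0588]
A−BK = [1.5899 1.5875; -1.7051 -1.7062]
AᵀP(A−BK) = [2.6968 2.6263; 2.6263 2.6557]
P' = Q + AᵀP(A−BK) = [8.9468 1.1263; 1.1263 3.6557]
tr(P') = 12.6025

-0.2820 0.1175 -0.1410 0.0588


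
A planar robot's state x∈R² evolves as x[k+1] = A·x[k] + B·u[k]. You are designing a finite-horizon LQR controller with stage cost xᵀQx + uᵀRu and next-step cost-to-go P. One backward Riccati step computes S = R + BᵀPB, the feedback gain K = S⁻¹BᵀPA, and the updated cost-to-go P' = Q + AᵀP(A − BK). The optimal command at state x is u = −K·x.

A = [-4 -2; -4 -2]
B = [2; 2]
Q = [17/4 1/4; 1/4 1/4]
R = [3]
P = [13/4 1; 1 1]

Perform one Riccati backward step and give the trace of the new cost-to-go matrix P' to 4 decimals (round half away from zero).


17.8929

BᵀP = [8.5000 4.0000]
S = R + BᵀPB = [3] + [25.0000] = [28.0000]
BᵀPA = [-50.0000 -25.0000]
K = S⁻¹·BᵀPA = [-1.7857 -0.8929]
A−BK = [-0.4286 -0.2143; -0.4286 -0.2143]
AᵀP(A−BK) = [10.7143 5.3571; 5.3571 2.6786]
P' = Q + AᵀP(A−BK) = [14.9643 5.6071; 5.6071 2.9286]
tr(P') = 17.8929


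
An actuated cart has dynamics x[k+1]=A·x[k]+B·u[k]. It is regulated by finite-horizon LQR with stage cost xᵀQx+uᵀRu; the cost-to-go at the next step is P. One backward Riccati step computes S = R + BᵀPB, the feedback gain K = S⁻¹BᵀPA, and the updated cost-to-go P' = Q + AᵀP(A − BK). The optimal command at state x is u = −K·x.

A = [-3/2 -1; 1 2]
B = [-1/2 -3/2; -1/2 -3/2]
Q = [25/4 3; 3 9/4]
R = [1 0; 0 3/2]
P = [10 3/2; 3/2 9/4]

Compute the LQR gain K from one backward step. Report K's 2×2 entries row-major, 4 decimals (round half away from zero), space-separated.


0.2438 0.0722 0.4876 0.1445

BᵀP = [-5.7500 -1.8750; -17.2500 -5.6250]
S = R + BᵀPB = [1 0; 0 3/2] + [3.8125 11.4375; 11.4375 34.3125] = [4.8125 11.4375; 11.4375 35.8125]
BᵀPA = [6.7500 2.0000; 20.2500 6.0000]
K = S⁻¹·BᵀPA = [0.2438 0.0722; 0.4876 0.1445]
A−BK = [-0.6467 -0.7472; 1.8533 2.2528]
AᵀP(A−BK) = [8.7308 10.0869; 10.0869 11.9887]
P' = Q + AᵀP(A−BK) = [14.9808 13.0869; 13.0869 14.2387]
tr(P') = 29.2195


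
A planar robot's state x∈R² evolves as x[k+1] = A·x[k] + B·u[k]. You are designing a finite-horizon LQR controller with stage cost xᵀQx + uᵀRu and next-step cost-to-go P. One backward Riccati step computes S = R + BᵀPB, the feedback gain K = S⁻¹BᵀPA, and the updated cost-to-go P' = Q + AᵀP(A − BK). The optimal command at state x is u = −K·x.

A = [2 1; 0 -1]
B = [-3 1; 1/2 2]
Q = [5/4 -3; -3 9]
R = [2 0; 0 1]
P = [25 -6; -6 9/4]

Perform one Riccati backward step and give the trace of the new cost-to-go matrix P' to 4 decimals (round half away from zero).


BᵀP = [-78.0000 19.1250; 13.0000 -1.5000]
S = R + BᵀPB = [2 0; 0 1] + [243.5625 -39.7500; -39.7500 10.0000] = [245.5625 -39.7500; -39.7500 11.0000]
BᵀPA = [-156.0000 -97.1250; 26.0000 14.5000]
K = S⁻¹·BᵀPA = [-0.6088 -0.4388; 0.1638 -0.2676]
A−BK = [0.0099 -0.0489; -0.0232 -0.2453]
AᵀP(A−BK) = [0.7744 0.4989; 0.4989 0.5080]
P' = Q + AᵀP(A−BK) = [2.0244 -2.5011; -2.5011 9.5080]
tr(P') = 11.5325

11.5325


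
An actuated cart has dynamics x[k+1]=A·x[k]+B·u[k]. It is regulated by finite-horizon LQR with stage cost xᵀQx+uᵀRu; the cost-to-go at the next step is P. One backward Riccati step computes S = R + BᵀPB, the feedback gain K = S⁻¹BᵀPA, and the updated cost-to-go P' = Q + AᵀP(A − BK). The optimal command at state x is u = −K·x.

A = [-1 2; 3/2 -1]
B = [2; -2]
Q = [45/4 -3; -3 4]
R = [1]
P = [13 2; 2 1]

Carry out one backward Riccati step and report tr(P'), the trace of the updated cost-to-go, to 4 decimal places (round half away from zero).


17.6707

BᵀP = [22.0000 2.0000]
S = R + BᵀPB = [1] + [40.0000] = [41.0000]
BᵀPA = [-19.0000 42.0000]
K = S⁻¹·BᵀPA = [-0.4634 1.0244]
A−BK = [-0.0732 -0.0488; 0.5732 1.0488]
AᵀP(A−BK) = [0.4451 -0.0366; -0.0366 1.9756]
P' = Q + AᵀP(A−BK) = [11.6951 -3.0366; -3.0366 5.9756]
tr(P') = 17.6707


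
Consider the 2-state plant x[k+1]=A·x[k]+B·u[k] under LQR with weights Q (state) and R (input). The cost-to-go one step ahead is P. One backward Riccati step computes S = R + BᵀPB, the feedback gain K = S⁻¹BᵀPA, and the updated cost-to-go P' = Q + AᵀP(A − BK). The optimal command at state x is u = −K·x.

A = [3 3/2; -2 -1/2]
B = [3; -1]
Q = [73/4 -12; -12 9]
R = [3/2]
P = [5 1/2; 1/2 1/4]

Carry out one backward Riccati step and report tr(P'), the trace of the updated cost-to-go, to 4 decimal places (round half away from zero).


BᵀP = [14.5000 1.2500]
S = R + BᵀPB = [3/2] + [42.2500] = [43.7500]
BᵀPA = [41.0000 21.1250]
K = S⁻¹·BᵀPA = [0.9371 0.4829]
A−BK = [0.1886 0.0514; -1.0629 -0.0171]
AᵀP(A−BK) = [1.5771 0.7029; 0.7029 0.3621]
P' = Q + AᵀP(A−BK) = [19.8271 -11.2971; -11.2971 9.3621]
tr(P') = 29.1893

29.1893


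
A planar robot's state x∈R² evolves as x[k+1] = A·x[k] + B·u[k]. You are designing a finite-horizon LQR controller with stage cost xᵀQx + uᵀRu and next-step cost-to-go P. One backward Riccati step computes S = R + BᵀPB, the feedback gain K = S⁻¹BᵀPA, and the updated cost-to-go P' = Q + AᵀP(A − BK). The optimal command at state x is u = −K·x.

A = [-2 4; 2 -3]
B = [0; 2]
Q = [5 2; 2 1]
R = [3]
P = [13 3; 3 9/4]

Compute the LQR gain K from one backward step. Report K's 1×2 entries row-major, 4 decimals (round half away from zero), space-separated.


-0.2500 0.8750

BᵀP = [6.0000 4.5000]
S = R + BᵀPB = [3] + [9.0000] = [12.0000]
BᵀPA = [-3.0000 10.5000]
K = S⁻¹·BᵀPA = [-0.2500 0.8750]
A−BK = [-2.0000 4.0000; 2.5000 -4.7500]
AᵀP(A−BK) = [36.2500 -72.8750; -72.8750 147.0625]
P' = Q + AᵀP(A−BK) = [41.2500 -70.8750; -70.8750 148.0625]
tr(P') = 189.3125


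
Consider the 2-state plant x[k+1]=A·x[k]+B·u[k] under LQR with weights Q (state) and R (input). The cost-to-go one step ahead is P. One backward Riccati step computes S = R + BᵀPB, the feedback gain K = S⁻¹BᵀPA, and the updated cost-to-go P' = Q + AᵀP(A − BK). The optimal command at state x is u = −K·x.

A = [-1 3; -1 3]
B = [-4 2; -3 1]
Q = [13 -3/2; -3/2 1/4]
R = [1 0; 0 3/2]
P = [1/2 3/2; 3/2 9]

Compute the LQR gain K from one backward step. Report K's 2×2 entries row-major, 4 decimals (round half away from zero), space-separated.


0.2965 -0.8895 -0.0465 0.1395

BᵀP = [-6.5000 -33.0000; 2.5000 12.0000]
S = R + BᵀPB = [1 0; 0 3/2] + [125.0000 -46.0000; -46.0000 17.0000] = [126.0000 -46.0000; -46.0000 18.5000]
BᵀPA = [39.5000 -118.5000; -14.5000 43.5000]
K = S⁻¹·BᵀPA = [0.2965 -0.8895; -0.0465 0.1395]
A−BK = [0.2791 -0.8372; -0.0640 0.1919]
AᵀP(A−BK) = [0.1134 -0.3401; -0.3401 1.0203]
P' = Q + AᵀP(A−BK) = [13.1134 -1.8401; -1.8401 1.2703]
tr(P') = 14.3837


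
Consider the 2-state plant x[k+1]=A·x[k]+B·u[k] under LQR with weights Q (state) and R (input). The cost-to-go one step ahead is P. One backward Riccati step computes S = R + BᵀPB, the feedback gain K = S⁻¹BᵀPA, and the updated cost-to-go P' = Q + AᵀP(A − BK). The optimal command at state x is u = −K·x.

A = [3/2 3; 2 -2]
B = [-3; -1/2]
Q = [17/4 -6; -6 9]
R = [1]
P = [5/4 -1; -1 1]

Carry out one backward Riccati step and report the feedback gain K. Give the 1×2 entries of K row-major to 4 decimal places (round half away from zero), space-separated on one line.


BᵀP = [-3.2500 2.5000]
S = R + BᵀPB = [1] + [8.5000] = [9.5000]
BᵀPA = [0.1250 -14.7500]
K = S⁻¹·BᵀPA = [0.0132 -1.5526]
A−BK = [1.5395 -1.6579; 2.0066 -2.7763]
AᵀP(A−BK) = [0.8109 -1.1809; -1.1809 4.3487]
P' = Q + AᵀP(A−BK) = [5.0609 -7.1809; -7.1809 13.3487]
tr(P') = 18.4095

0.0132 -1.5526


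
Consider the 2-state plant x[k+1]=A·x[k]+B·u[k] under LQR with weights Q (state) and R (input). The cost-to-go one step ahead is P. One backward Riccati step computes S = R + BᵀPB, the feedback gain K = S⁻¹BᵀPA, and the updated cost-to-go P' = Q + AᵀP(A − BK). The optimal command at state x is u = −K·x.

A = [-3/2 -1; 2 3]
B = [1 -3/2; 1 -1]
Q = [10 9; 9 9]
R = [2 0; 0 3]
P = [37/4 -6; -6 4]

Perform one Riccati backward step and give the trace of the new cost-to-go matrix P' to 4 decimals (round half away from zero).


BᵀP = [3.2500 -2.0000; -7.8750 5.0000]
S = R + BᵀPB = [2 0; 0 3] + [1.2500 -2.8750; -2.8750 6.8125] = [3.2500 -2.8750; -2.8750 9.8125]
BᵀPA = [-8.8750 -9.2500; 21.8125 22.8750]
K = S⁻¹·BᵀPA = [-1.0317 -1.0582; 1.9206 2.0212]
A−BK = [2.4127 3.0899; 4.9524 6.0794]
AᵀP(A−BK) = [21.7619 23.3968; 23.3968 25.2275]
P' = Q + AᵀP(A−BK) = [31.7619 32.3968; 32.3968 34.2275]
tr(P') = 65.9894

65.9894


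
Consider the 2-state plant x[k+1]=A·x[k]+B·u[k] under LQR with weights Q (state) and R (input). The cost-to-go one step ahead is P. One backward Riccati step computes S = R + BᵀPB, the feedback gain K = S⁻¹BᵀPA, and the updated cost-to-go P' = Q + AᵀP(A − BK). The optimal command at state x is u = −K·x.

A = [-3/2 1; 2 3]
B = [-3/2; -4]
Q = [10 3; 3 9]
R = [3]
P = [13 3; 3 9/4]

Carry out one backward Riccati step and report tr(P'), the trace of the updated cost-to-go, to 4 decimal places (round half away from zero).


BᵀP = [-31.5000 -13.5000]
S = R + BᵀPB = [3] + [101.2500] = [104.2500]
BᵀPA = [20.2500 -72.0000]
K = S⁻¹·BᵀPA = [0.1942 -0.6906]
A−BK = [-1.2086 -0.0360; 2.7770 0.2374]
AᵀP(A−BK) = [16.3165 0.4856; 0.4856 1.5234]
P' = Q + AᵀP(A−BK) = [26.3165 3.4856; 3.4856 10.5234]
tr(P') = 36.8399

36.8399


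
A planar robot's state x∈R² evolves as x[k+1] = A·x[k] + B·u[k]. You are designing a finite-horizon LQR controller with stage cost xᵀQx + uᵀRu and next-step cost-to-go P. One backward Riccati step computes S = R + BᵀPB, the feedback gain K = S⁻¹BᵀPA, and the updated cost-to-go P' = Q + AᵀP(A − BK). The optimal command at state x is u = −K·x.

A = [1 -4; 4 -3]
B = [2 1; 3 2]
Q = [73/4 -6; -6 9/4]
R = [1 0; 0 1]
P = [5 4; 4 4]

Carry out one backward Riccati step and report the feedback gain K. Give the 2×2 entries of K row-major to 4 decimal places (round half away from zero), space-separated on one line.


BᵀP = [22.0000 20.0000; 13.0000 12.0000]
S = R + BᵀPB = [1 0; 0 1] + [104.0000 62.0000; 62.0000 37.0000] = [105.0000 62.0000; 62.0000 38.0000]
BᵀPA = [102.0000 -148.0000; 61.0000 -88.0000]
K = S⁻¹·BᵀPA = [0.6438 -1.1507; 0.5548 -0.4384]
A−BK = [-0.8425 -1.2603; 0.9589 1.3288]
AᵀP(A−BK) = [1.4863 0.1096; 0.1096 3.1233]
P' = Q + AᵀP(A−BK) = [19.7363 -5.8904; -5.8904 5.3733]
tr(P') = 25.1096

0.6438 -1.1507 0.5548 -0.4384


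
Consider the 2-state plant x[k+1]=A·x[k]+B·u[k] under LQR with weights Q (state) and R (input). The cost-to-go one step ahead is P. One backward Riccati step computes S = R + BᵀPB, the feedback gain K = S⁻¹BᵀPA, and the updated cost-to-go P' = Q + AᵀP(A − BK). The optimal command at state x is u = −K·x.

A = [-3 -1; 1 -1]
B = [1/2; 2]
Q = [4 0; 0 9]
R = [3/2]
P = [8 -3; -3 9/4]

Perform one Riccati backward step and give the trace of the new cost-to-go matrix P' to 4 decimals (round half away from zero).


BᵀP = [-2.0000 3.0000]
S = R + BᵀPB = [3/2] + [5.0000] = [6.5000]
BᵀPA = [9.0000 -1.0000]
K = S⁻¹·BᵀPA = [1.3846 -0.1538]
A−BK = [-3.6923 -0.9231; -1.7692 -0.6923]
AᵀP(A−BK) = [79.7885 17.1346; 17.1346 4.0962]
P' = Q + AᵀP(A−BK) = [83.7885 17.1346; 17.1346 13.0962]
tr(P') = 96.8846

96.8846


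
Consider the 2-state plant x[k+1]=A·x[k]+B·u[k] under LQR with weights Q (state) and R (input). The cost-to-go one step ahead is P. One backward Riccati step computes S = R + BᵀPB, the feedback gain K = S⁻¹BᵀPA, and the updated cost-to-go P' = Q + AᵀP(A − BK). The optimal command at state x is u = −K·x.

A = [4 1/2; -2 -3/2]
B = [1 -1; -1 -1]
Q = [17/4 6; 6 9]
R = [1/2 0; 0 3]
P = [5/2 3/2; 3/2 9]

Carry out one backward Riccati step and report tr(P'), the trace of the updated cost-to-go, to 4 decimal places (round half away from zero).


BᵀP = [1.0000 -7.5000; -4.0000 -10.5000]
S = R + BᵀPB = [1/2 0; 0 3] + [8.5000 6.5000; 6.5000 14.5000] = [9.0000 6.5000; 6.5000 17.5000]
BᵀPA = [19.0000 11.7500; 5.0000 13.7500]
K = S⁻¹·BᵀPA = [2.6030 1.0087; -0.6811 0.4111]
A−BK = [0.7158 -0.0976; -0.0781 -0.0803]
AᵀP(A−BK) = [5.9479 0.2798; 0.2798 1.1209]
P' = Q + AᵀP(A−BK) = [10.1979 6.2798; 6.2798 10.1209]
tr(P') = 20.3189

20.3189


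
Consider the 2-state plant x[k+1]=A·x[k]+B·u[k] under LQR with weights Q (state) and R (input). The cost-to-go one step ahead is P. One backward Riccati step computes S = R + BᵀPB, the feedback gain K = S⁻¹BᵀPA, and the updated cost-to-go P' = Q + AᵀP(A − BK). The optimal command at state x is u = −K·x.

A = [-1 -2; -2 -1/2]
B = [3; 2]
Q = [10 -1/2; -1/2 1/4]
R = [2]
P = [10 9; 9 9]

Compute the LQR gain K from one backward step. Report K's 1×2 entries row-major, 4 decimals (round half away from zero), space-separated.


BᵀP = [48.0000 45.0000]
S = R + BᵀPB = [2] + [234.0000] = [236.0000]
BᵀPA = [-138.0000 -118.5000]
K = S⁻¹·BᵀPA = [-0.5847 -0.5021]
A−BK = [0.7542 -0.4936; -0.8305 0.5042]
AᵀP(A−BK) = [1.3051 0.2076; 0.2076 0.7489]
P' = Q + AᵀP(A−BK) = [11.3051 -0.2924; -0.2924 0.9989]
tr(P') = 12.3040

-0.5847 -0.5021


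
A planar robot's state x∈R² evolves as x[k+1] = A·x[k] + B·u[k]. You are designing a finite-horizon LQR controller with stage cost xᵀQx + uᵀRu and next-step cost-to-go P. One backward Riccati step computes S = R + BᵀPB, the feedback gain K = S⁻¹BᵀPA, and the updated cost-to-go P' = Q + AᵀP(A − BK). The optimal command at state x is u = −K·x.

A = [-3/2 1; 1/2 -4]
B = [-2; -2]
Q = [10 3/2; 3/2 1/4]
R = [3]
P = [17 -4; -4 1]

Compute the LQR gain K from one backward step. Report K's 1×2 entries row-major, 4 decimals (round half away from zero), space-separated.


BᵀP = [-26.0000 6.0000]
S = R + BᵀPB = [3] + [40.0000] = [43.0000]
BᵀPA = [42.0000 -50.0000]
K = S⁻¹·BᵀPA = [0.9767 -1.1628]
A−BK = [0.4535 -1.3256; 2.4535 -6.3256]
AᵀP(A−BK) = [3.4767 -4.6628; -4.6628 6.8605]
P' = Q + AᵀP(A−BK) = [13.4767 -3.1628; -3.1628 7.1105]
tr(P') = 20.5872

0.9767 -1.1628


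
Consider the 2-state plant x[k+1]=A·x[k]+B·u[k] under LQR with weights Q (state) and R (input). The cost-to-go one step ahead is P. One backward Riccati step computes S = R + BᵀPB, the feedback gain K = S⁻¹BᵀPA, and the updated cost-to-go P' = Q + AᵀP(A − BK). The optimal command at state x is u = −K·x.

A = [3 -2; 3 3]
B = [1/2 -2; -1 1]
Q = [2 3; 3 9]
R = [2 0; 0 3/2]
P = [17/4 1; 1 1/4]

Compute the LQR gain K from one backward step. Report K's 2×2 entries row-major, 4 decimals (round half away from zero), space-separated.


BᵀP = [1.1250 0.2500; -7.5000 -1.7500]
S = R + BᵀPB = [2 0; 0 3/2] + [0.3125 -2.0000; -2.0000 13.2500] = [2.3125 -2.0000; -2.0000 14.7500]
BᵀPA = [4.1250 -1.5000; -27.7500 9.7500]
K = S⁻¹·BᵀPA = [0.1775 -0.0872; -1.8573 0.6492]
A−BK = [-0.8033 -0.6580; 5.0348 2.2636]
AᵀP(A−BK) = [6.2281 -1.8752; -1.8752 0.7896]
P' = Q + AᵀP(A−BK) = [8.2281 1.1248; 1.1248 9.7896]
tr(P') = 18.0176

0.1775 -0.0872 -1.8573 0.6492


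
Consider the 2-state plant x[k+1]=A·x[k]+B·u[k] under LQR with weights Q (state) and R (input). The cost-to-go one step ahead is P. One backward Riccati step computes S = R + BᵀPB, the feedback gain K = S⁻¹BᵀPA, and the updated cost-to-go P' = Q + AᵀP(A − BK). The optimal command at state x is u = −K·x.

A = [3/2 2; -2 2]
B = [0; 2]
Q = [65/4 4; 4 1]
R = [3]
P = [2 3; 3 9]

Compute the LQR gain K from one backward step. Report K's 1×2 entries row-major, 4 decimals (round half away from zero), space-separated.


-0.6923 1.2308

BᵀP = [6.0000 18.0000]
S = R + BᵀPB = [3] + [36.0000] = [39.0000]
BᵀPA = [-27.0000 48.0000]
K = S⁻¹·BᵀPA = [-0.6923 1.2308]
A−BK = [1.5000 2.0000; -0.6154 -0.4615]
AᵀP(A−BK) = [3.8077 0.2308; 0.2308 8.9231]
P' = Q + AᵀP(A−BK) = [20.0577 4.2308; 4.2308 9.9231]
tr(P') = 29.9808


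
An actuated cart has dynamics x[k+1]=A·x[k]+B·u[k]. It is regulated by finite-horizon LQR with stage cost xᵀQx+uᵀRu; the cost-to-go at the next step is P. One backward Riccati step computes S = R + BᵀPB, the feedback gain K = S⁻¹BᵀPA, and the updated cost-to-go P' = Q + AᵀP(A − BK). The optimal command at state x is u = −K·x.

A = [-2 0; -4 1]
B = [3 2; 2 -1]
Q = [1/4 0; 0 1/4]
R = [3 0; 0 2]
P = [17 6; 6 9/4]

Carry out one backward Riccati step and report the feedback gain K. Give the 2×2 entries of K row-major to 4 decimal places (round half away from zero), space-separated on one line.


-0.8154 0.1058 -0.2199 -0.0249

BᵀP = [63.0000 22.5000; 28.0000 9.7500]
S = R + BᵀPB = [3 0; 0 2] + [234.0000 103.5000; 103.5000 46.2500] = [237.0000 103.5000; 103.5000 48.2500]
BᵀPA = [-216.0000 22.5000; -95.0000 9.7500]
K = S⁻¹·BᵀPA = [-0.8154 0.1058; -0.2199 -0.0249]
A−BK = [0.8859 -0.2676; -2.5892 0.7635]
AᵀP(A−BK) = [2.9917 -0.5104; -0.5104 0.1120]
P' = Q + AᵀP(A−BK) = [3.2417 -0.5104; -0.5104 0.3620]
tr(P') = 3.6037


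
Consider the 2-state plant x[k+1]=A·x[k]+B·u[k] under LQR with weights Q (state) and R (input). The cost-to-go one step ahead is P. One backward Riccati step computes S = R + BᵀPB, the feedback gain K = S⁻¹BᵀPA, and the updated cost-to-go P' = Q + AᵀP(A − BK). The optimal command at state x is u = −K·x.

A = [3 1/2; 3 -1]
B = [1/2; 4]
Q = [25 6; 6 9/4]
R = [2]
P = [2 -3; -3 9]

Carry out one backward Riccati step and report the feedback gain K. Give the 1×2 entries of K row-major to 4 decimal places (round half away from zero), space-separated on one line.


BᵀP = [-11.0000 34.5000]
S = R + BᵀPB = [2] + [132.5000] = [134.5000]
BᵀPA = [70.5000 -40.0000]
K = S⁻¹·BᵀPA = [0.5242 -0.2974]
A−BK = [2.7379 0.6487; 0.9033 0.1896]
AᵀP(A−BK) = [8.0465 1.4665; 1.4665 0.6041]
P' = Q + AᵀP(A−BK) = [33.0465 7.4665; 7.4665 2.8541]
tr(P') = 35.9006

0.5242 -0.2974
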